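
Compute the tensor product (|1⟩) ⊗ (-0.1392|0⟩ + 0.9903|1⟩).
-0.1392|10⟩ + 0.9903|11⟩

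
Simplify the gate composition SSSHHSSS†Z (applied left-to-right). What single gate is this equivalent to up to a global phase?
Z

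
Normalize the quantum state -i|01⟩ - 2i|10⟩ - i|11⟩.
-(1/√6)i|01⟩ - 0.8165i|10⟩ - (1/√6)i|11⟩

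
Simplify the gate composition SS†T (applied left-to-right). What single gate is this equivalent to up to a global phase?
T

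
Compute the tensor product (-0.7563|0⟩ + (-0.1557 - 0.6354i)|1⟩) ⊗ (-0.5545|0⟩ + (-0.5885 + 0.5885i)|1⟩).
0.4194|00⟩ + (0.4451 - 0.4451i)|01⟩ + (0.08634 + 0.3523i)|10⟩ + (0.4656 + 0.2823i)|11⟩

amp(|b₁b₂…⟩) = product of the factor amplitudes for bits b₁, b₂, …; only kets whose every factor amplitude is nonzero survive.
|00⟩: (-0.7563)(-0.5545) = 0.4194
|01⟩: (-0.7563)(-0.5885 + 0.5885i) = (0.4451 - 0.4451i)
|10⟩: (-0.1557 - 0.6354i)(-0.5545) = (0.08634 + 0.3523i)
|11⟩: (-0.1557 - 0.6354i)(-0.5885 + 0.5885i) = (0.4656 + 0.2823i)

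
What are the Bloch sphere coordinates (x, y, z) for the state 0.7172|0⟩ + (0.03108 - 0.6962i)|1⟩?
(0.04458, -0.9986, 0.02872)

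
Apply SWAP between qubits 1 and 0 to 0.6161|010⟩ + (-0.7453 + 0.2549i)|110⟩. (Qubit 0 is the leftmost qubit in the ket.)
0.6161|100⟩ + (-0.7453 + 0.2549i)|110⟩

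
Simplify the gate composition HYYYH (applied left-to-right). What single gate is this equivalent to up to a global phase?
Y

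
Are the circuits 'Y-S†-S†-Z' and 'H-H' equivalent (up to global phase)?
No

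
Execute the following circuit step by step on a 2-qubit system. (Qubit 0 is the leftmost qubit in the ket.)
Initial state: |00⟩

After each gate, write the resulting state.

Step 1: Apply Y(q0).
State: i|10⟩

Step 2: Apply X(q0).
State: i|00⟩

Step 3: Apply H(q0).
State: (1/√2)i|00⟩ + (1/√2)i|10⟩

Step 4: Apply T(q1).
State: (1/√2)i|00⟩ + (1/√2)i|10⟩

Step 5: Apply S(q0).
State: (1/√2)i|00⟩ - 1/√2|10⟩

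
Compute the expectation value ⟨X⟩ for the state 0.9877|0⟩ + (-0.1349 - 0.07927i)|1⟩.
-0.2665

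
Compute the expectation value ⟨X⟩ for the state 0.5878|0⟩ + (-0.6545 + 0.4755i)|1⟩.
-0.7694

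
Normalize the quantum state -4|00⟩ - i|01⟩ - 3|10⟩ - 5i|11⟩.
-0.5601|00⟩ - 0.14i|01⟩ - 0.4201|10⟩ - 0.7001i|11⟩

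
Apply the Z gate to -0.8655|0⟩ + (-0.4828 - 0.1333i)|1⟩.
-0.8655|0⟩ + (0.4828 + 0.1333i)|1⟩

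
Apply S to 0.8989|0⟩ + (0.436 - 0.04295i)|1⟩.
0.8989|0⟩ + (0.04295 + 0.436i)|1⟩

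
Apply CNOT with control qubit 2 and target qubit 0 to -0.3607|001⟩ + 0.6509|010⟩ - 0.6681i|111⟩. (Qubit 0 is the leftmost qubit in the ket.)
0.6509|010⟩ - 0.6681i|011⟩ - 0.3607|101⟩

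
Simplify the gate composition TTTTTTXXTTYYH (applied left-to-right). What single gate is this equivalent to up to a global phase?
H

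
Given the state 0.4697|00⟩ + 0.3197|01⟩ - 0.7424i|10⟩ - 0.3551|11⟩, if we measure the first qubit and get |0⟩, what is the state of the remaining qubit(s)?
0.8267|0⟩ + 0.5627|1⟩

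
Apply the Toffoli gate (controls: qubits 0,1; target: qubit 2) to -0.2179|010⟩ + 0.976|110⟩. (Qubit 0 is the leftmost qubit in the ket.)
-0.2179|010⟩ + 0.976|111⟩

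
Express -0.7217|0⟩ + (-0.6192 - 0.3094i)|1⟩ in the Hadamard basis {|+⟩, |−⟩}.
(-0.9482 - 0.2188i)|+⟩ + (-0.07248 + 0.2188i)|−⟩

With |ψ⟩ = α|0⟩ + β|1⟩, the Hadamard-basis coefficients are ⟨+|ψ⟩ = (α + β)/√2 and ⟨−|ψ⟩ = (α − β)/√2.
Here α = -0.7217, β = (-0.6192 - 0.3094i): (α + β)/√2 = (-0.9482 - 0.2188i), (α − β)/√2 = (-0.07248 + 0.2188i).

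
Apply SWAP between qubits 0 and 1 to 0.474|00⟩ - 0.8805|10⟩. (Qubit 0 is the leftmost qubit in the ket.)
0.474|00⟩ - 0.8805|01⟩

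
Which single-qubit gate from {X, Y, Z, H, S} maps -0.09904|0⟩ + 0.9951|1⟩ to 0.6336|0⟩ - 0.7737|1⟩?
H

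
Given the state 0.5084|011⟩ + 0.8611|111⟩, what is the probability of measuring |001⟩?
0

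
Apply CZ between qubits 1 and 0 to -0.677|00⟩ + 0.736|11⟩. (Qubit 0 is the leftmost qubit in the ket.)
-0.677|00⟩ - 0.736|11⟩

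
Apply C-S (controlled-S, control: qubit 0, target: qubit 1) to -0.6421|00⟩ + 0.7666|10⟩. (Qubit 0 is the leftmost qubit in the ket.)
-0.6421|00⟩ + 0.7666|10⟩

C-S leaves the control-|0⟩ kets |00⟩, |01⟩ unchanged and applies S to qubit 1 on the control-|1⟩ pair (|10⟩, |11⟩).
S = [[1, 0], [0, i]].
With a = amp(|10⟩) = 0.7666 and b = amp(|11⟩) = 0:
new amp(|10⟩) = (1)·a = 0.7666
new amp(|11⟩) = (i)·b = 0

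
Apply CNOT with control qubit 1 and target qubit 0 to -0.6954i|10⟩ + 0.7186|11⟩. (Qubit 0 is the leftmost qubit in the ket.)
0.7186|01⟩ - 0.6954i|10⟩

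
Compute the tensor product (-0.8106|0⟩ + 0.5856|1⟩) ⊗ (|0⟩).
-0.8106|00⟩ + 0.5856|10⟩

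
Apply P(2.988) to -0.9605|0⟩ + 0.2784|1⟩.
-0.9605|0⟩ + (-0.2751 + 0.04259i)|1⟩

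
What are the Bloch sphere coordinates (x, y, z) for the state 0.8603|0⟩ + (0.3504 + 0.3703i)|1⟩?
(0.6029, 0.6371, 0.4802)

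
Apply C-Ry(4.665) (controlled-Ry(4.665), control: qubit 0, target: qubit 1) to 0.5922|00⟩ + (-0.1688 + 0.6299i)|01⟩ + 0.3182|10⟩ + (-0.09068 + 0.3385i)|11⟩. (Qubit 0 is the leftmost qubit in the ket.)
0.5922|00⟩ + (-0.1688 + 0.6299i)|01⟩ + (-0.154 - 0.245i)|10⟩ + (0.2929 - 0.2336i)|11⟩

C-Ry(4.665) leaves the control-|0⟩ kets |00⟩, |01⟩ unchanged and applies Ry(4.665) to qubit 1 on the control-|1⟩ pair (|10⟩, |11⟩).
Ry(4.665) = [[cos(θ/2), −sin(θ/2)], [sin(θ/2), cos(θ/2)]]; θ = 4.665, cos(θ/2) ≈ -0.690155, sin(θ/2) ≈ 0.723661.
With a = amp(|10⟩) = 0.3182 and b = amp(|11⟩) = (-0.09068 + 0.3385i):
new amp(|10⟩) = (-0.690155)·a + (-0.723661)·b = (-0.154 - 0.245i)
new amp(|11⟩) = (0.723661)·a + (-0.690155)·b = (0.2929 - 0.2336i)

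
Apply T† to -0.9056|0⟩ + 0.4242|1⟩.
-0.9056|0⟩ + (0.3 - 0.3i)|1⟩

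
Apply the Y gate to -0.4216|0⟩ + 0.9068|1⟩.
-0.9068i|0⟩ - 0.4216i|1⟩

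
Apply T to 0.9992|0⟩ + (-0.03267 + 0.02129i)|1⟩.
0.9992|0⟩ + (-0.03816 - 0.008047i)|1⟩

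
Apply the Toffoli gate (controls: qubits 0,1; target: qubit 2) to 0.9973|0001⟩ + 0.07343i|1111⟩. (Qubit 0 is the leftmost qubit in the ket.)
0.9973|0001⟩ + 0.07343i|1101⟩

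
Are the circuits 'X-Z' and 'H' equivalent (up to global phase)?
No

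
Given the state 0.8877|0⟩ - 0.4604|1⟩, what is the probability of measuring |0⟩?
0.788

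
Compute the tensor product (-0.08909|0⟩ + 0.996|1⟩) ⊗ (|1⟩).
-0.08909|01⟩ + 0.996|11⟩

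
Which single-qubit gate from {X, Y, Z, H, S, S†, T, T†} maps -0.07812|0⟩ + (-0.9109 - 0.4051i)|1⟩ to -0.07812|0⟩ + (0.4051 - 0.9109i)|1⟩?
S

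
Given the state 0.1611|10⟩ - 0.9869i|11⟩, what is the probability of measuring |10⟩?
0.02595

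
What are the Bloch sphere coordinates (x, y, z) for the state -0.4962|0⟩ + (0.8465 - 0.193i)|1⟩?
(-0.8401, 0.1915, -0.5076)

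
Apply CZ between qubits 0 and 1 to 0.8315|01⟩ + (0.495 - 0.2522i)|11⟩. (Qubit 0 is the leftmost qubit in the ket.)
0.8315|01⟩ + (-0.495 + 0.2522i)|11⟩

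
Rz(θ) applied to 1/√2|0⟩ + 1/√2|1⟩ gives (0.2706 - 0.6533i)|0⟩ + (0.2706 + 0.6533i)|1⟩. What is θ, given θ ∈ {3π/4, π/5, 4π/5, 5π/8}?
3π/4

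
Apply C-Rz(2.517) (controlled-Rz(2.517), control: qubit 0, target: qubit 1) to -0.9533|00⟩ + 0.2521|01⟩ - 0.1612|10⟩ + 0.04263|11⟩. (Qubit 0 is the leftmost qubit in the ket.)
-0.9533|00⟩ + 0.2521|01⟩ + (-0.04953 + 0.1534i)|10⟩ + (0.0131 + 0.04057i)|11⟩

C-Rz(2.517) leaves the control-|0⟩ kets |00⟩, |01⟩ unchanged and applies Rz(2.517) to qubit 1 on the control-|1⟩ pair (|10⟩, |11⟩).
Rz(2.517) = [[e^(−iθ/2), 0], [0, e^(iθ/2)]] with e^(±iθ/2) = cos(θ/2) ± i·sin(θ/2); θ = 2.517, cos(θ/2) ≈ 0.307245, sin(θ/2) ≈ 0.951631.
With a = amp(|10⟩) = -0.1612 and b = amp(|11⟩) = 0.04263:
new amp(|10⟩) = (0.307245 - 0.951631i)·a = (-0.04953 + 0.1534i)
new amp(|11⟩) = (0.307245 + 0.951631i)·b = (0.0131 + 0.04057i)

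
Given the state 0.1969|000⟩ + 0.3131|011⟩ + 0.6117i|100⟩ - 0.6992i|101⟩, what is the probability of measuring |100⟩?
0.3742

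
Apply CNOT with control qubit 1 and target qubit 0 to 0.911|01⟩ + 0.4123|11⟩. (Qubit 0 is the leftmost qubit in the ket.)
0.4123|01⟩ + 0.911|11⟩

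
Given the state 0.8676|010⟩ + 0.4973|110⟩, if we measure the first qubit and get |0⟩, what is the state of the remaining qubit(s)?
|10⟩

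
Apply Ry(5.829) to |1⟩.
-0.2251|0⟩ - 0.9743|1⟩

Ry(5.829) = [[cos(θ/2), −sin(θ/2)], [sin(θ/2), cos(θ/2)]]; θ = 5.829, cos(θ/2) ≈ -0.974325, sin(θ/2) ≈ 0.225146.
With a = amp(|0⟩) = 0 and b = amp(|1⟩) = 1:
new amp(|0⟩) = (-0.974325)·a + (-0.225146)·b = -0.2251
new amp(|1⟩) = (0.225146)·a + (-0.974325)·b = -0.9743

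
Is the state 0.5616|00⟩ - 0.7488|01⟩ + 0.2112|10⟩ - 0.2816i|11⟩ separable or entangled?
Entangled

Writing the state as a|00⟩ + b|01⟩ + c|10⟩ + d|11⟩, it is a product state iff ad − bc = 0.
Here (a, b, c, d) = (0.5616, -0.7488, 0.2112, -0.2816i): ad − bc = (0.5616)(-0.2816i) − (-0.7488)(0.2112) = (0.1581 - 0.1581i) ≠ 0, so the state is entangled.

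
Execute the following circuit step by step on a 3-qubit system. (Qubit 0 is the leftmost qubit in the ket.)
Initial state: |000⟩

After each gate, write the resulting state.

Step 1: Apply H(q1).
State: 1/√2|000⟩ + 1/√2|010⟩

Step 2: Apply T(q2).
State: 1/√2|000⟩ + 1/√2|010⟩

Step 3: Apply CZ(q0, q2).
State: 1/√2|000⟩ + 1/√2|010⟩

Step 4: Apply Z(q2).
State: 1/√2|000⟩ + 1/√2|010⟩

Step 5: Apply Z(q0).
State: 1/√2|000⟩ + 1/√2|010⟩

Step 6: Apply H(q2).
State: 1/2|000⟩ + 1/2|001⟩ + 1/2|010⟩ + 1/2|011⟩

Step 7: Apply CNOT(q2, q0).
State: 1/2|000⟩ + 1/2|010⟩ + 1/2|101⟩ + 1/2|111⟩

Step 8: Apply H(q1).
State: 1/√2|000⟩ + 1/√2|101⟩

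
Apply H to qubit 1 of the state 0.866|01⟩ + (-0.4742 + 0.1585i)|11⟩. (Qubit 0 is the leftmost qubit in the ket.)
0.6124|00⟩ - 0.6124|01⟩ + (-0.3353 + 0.1121i)|10⟩ + (0.3353 - 0.1121i)|11⟩

H on qubit 1 mixes each pair of kets that differ only in qubit 1: amplitudes (a, b) of (|…0…⟩, |…1…⟩) become ((a + b)/√2, (a − b)/√2). Kets absent from the input have amplitude 0.
(|00⟩, |01⟩): (a, b) = (0, 0.866) → (0.6124, -0.6124)
(|10⟩, |11⟩): (a, b) = (0, (-0.4742 + 0.1585i)) → ((-0.3353 + 0.1121i), (0.3353 - 0.1121i))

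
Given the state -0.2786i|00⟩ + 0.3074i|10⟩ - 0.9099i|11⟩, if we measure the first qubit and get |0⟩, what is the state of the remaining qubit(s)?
-i|0⟩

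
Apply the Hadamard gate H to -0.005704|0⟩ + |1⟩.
0.7031|0⟩ - 0.7111|1⟩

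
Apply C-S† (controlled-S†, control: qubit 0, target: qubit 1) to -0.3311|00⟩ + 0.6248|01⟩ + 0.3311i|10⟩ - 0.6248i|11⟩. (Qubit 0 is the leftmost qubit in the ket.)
-0.3311|00⟩ + 0.6248|01⟩ + 0.3311i|10⟩ - 0.6248|11⟩

C-S† leaves the control-|0⟩ kets |00⟩, |01⟩ unchanged and applies S† to qubit 1 on the control-|1⟩ pair (|10⟩, |11⟩).
S† = [[1, 0], [0, -i]].
With a = amp(|10⟩) = 0.3311i and b = amp(|11⟩) = -0.6248i:
new amp(|10⟩) = (1)·a = 0.3311i
new amp(|11⟩) = (-i)·b = -0.6248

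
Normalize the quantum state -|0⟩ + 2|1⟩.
-1/√5|0⟩ + 0.8944|1⟩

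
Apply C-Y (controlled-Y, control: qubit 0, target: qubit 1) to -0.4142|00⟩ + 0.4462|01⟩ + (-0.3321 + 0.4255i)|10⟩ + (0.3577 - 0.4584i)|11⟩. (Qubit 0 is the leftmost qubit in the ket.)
-0.4142|00⟩ + 0.4462|01⟩ + (-0.4584 - 0.3577i)|10⟩ + (-0.4255 - 0.3321i)|11⟩

C-Y leaves the control-|0⟩ kets |00⟩, |01⟩ unchanged and applies Y to qubit 1 on the control-|1⟩ pair (|10⟩, |11⟩).
Y = [[0, -i], [i, 0]].
With a = amp(|10⟩) = (-0.3321 + 0.4255i) and b = amp(|11⟩) = (0.3577 - 0.4584i):
new amp(|10⟩) = (-i)·b = (-0.4584 - 0.3577i)
new amp(|11⟩) = (i)·a = (-0.4255 - 0.3321i)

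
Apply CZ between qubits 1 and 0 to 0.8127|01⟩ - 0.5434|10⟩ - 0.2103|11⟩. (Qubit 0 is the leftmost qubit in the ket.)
0.8127|01⟩ - 0.5434|10⟩ + 0.2103|11⟩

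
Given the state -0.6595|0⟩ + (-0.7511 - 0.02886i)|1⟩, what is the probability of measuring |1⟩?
0.565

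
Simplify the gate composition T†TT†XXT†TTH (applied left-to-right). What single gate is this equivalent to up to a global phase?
H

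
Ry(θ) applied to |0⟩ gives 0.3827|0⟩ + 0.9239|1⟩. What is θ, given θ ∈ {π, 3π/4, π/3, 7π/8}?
3π/4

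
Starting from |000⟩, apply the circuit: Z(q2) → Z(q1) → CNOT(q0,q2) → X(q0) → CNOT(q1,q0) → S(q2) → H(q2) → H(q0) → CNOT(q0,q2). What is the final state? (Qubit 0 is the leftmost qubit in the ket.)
1/2|000⟩ + 1/2|001⟩ - 1/2|100⟩ - 1/2|101⟩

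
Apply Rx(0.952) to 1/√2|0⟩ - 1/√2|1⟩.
(0.6285 + 0.324i)|0⟩ + (-0.6285 - 0.324i)|1⟩

Rx(0.952) = [[cos(θ/2), −i·sin(θ/2)], [−i·sin(θ/2), cos(θ/2)]]; θ = 0.952, cos(θ/2) ≈ 0.888835, sin(θ/2) ≈ 0.458228.
With a = amp(|0⟩) = 1/√2 and b = amp(|1⟩) = -1/√2:
new amp(|0⟩) = (0.888835)·a + (-0.458228i)·b = (0.6285 + 0.324i)
new amp(|1⟩) = (-0.458228i)·a + (0.888835)·b = (-0.6285 - 0.324i)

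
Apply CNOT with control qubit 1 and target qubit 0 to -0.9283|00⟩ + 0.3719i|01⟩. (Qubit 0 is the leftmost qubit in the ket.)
-0.9283|00⟩ + 0.3719i|11⟩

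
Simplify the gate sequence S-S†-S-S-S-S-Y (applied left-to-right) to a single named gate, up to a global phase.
Y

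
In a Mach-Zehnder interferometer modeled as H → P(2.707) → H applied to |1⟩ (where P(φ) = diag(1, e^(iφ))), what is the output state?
(0.9535 - 0.2105i)|0⟩ + (0.04648 + 0.2105i)|1⟩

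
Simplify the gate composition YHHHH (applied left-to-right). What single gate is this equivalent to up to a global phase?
Y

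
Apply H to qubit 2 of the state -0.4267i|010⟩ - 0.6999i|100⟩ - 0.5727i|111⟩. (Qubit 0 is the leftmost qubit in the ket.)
-0.3017i|010⟩ - 0.3017i|011⟩ - 0.4949i|100⟩ - 0.4949i|101⟩ - 0.405i|110⟩ + 0.405i|111⟩

H on qubit 2 mixes each pair of kets that differ only in qubit 2: amplitudes (a, b) of (|…0…⟩, |…1…⟩) become ((a + b)/√2, (a − b)/√2). Kets absent from the input have amplitude 0.
(|010⟩, |011⟩): (a, b) = (-0.4267i, 0) → (-0.3017i, -0.3017i)
(|100⟩, |101⟩): (a, b) = (-0.6999i, 0) → (-0.4949i, -0.4949i)
(|110⟩, |111⟩): (a, b) = (0, -0.5727i) → (-0.405i, 0.405i)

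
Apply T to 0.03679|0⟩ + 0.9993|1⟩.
0.03679|0⟩ + (0.7066 + 0.7066i)|1⟩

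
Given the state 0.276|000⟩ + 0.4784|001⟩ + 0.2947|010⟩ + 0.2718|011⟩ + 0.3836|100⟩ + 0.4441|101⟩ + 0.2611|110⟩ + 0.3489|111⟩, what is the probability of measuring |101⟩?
0.1972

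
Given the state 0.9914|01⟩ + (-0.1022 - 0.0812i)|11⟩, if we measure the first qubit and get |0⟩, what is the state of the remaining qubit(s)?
|1⟩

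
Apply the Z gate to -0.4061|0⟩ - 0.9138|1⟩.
-0.4061|0⟩ + 0.9138|1⟩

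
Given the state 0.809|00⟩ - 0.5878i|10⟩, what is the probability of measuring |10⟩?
0.3455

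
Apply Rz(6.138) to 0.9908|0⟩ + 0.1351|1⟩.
(-0.9882 - 0.07186i)|0⟩ + (-0.1347 + 0.009799i)|1⟩

Rz(6.138) = [[e^(−iθ/2), 0], [0, e^(iθ/2)]] with e^(±iθ/2) = cos(θ/2) ± i·sin(θ/2); θ = 6.138, cos(θ/2) ≈ -0.997366, sin(θ/2) ≈ 0.0725289.
With a = amp(|0⟩) = 0.9908 and b = amp(|1⟩) = 0.1351:
new amp(|0⟩) = (-0.997366 - 0.0725289i)·a = (-0.9882 - 0.07186i)
new amp(|1⟩) = (-0.997366 + 0.0725289i)·b = (-0.1347 + 0.009799i)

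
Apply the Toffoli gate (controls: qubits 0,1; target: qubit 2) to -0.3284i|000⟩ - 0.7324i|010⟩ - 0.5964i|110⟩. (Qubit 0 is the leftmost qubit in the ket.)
-0.3284i|000⟩ - 0.7324i|010⟩ - 0.5964i|111⟩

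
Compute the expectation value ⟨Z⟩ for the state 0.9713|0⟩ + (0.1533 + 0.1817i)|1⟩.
0.8869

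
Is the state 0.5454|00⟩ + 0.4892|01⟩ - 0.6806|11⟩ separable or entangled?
Entangled

Writing the state as a|00⟩ + b|01⟩ + c|10⟩ + d|11⟩, it is a product state iff ad − bc = 0.
Here (a, b, c, d) = (0.5454, 0.4892, 0, -0.6806): ad − bc = (0.5454)(-0.6806) − (0.4892)(0) = -0.3712 ≠ 0, so the state is entangled.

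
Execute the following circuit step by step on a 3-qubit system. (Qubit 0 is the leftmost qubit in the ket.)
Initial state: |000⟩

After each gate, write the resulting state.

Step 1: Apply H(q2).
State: 1/√2|000⟩ + 1/√2|001⟩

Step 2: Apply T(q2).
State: 1/√2|000⟩ + (1/2 + (1/2)i)|001⟩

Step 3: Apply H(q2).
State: (0.8536 + (1/√8)i)|000⟩ + (0.1464 - (1/√8)i)|001⟩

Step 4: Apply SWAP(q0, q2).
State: (0.8536 + (1/√8)i)|000⟩ + (0.1464 - (1/√8)i)|100⟩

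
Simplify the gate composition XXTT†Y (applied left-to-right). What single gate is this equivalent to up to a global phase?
Y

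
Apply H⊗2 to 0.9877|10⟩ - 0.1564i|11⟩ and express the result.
(0.4939 - 0.0782i)|00⟩ + (0.4939 + 0.0782i)|01⟩ + (-0.4939 + 0.0782i)|10⟩ + (-0.4939 - 0.0782i)|11⟩

H⊗2 gives amp(|y⟩) = (1/2) Σ_x (−1)^(x·y) amp(|x⟩), where x·y is the number of positions in which both x and y have a 1.
|00⟩: (0.9877 - 0.1564i)/2 = (0.4939 - 0.0782i)
|01⟩: (0.9877 + 0.1564i)/2 = (0.4939 + 0.0782i)
|10⟩: (-0.9877 + 0.1564i)/2 = (-0.4939 + 0.0782i)
|11⟩: (-0.9877 - 0.1564i)/2 = (-0.4939 - 0.0782i)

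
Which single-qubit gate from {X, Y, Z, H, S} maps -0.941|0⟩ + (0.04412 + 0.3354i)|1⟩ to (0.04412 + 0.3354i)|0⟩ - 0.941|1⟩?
X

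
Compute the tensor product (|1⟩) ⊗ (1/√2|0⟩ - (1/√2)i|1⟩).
1/√2|10⟩ - (1/√2)i|11⟩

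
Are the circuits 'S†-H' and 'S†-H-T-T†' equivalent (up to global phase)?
Yes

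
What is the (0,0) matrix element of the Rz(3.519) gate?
(-0.1876 - 0.9822i)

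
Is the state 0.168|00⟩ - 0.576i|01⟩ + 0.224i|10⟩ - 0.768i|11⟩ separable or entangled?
Entangled

Writing the state as a|00⟩ + b|01⟩ + c|10⟩ + d|11⟩, it is a product state iff ad − bc = 0.
Here (a, b, c, d) = (0.168, -0.576i, 0.224i, -0.768i): ad − bc = (0.168)(-0.768i) − (-0.576i)(0.224i) = (-0.129 - 0.129i) ≠ 0, so the state is entangled.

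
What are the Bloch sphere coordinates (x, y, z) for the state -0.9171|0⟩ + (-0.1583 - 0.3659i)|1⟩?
(0.2904, 0.6711, 0.6821)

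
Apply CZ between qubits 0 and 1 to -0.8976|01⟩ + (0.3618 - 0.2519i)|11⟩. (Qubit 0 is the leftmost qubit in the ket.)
-0.8976|01⟩ + (-0.3618 + 0.2519i)|11⟩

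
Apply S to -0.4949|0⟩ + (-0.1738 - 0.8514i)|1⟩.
-0.4949|0⟩ + (0.8514 - 0.1738i)|1⟩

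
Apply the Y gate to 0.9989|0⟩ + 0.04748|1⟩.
-0.04748i|0⟩ + 0.9989i|1⟩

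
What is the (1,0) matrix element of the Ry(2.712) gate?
0.977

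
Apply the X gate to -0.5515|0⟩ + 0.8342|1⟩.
0.8342|0⟩ - 0.5515|1⟩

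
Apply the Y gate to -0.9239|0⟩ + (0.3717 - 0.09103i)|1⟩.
(-0.09103 - 0.3717i)|0⟩ - 0.9239i|1⟩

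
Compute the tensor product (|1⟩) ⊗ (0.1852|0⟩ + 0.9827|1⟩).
0.1852|10⟩ + 0.9827|11⟩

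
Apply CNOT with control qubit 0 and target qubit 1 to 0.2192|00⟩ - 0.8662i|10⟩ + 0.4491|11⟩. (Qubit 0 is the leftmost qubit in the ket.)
0.2192|00⟩ + 0.4491|10⟩ - 0.8662i|11⟩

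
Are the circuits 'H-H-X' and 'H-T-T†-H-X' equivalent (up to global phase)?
Yes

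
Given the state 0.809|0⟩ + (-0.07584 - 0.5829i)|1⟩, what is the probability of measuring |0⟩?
0.6545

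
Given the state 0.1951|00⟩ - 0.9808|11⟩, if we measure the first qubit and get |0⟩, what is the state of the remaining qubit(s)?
|0⟩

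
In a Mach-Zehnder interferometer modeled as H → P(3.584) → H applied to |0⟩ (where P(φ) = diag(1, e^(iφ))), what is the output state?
(0.04814 - 0.2141i)|0⟩ + (0.9519 + 0.2141i)|1⟩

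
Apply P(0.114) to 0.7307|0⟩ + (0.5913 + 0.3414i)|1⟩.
0.7307|0⟩ + (0.5486 + 0.4064i)|1⟩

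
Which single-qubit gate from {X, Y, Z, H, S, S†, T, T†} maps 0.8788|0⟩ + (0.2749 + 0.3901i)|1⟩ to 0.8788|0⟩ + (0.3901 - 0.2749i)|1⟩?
S†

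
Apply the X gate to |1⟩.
|0⟩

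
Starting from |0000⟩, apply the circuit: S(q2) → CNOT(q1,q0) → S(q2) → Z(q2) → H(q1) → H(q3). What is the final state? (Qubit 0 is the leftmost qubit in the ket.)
1/2|0000⟩ + 1/2|0001⟩ + 1/2|0100⟩ + 1/2|0101⟩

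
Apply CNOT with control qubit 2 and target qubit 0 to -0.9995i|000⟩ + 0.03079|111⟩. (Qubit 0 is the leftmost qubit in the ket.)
-0.9995i|000⟩ + 0.03079|011⟩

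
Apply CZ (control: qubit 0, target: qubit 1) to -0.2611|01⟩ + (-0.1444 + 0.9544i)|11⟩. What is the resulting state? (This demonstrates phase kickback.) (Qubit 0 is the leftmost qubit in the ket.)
-0.2611|01⟩ + (0.1444 - 0.9544i)|11⟩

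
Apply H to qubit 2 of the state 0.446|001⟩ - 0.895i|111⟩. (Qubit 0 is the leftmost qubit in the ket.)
0.3154|000⟩ - 0.3154|001⟩ - 0.6329i|110⟩ + 0.6329i|111⟩

H on qubit 2 mixes each pair of kets that differ only in qubit 2: amplitudes (a, b) of (|…0…⟩, |…1…⟩) become ((a + b)/√2, (a − b)/√2). Kets absent from the input have amplitude 0.
(|000⟩, |001⟩): (a, b) = (0, 0.446) → (0.3154, -0.3154)
(|110⟩, |111⟩): (a, b) = (0, -0.895i) → (-0.6329i, 0.6329i)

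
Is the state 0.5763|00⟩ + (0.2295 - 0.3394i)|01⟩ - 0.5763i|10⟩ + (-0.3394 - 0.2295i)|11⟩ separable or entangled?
Separable

Writing the state as a|00⟩ + b|01⟩ + c|10⟩ + d|11⟩, it is a product state iff ad − bc = 0.
Here (a, b, c, d) = (0.5763, (0.2295 - 0.3394i), -0.5763i, (-0.3394 - 0.2295i)): ad − bc = (0.5763)(-0.3394 - 0.2295i) − (0.2295 - 0.3394i)(-0.5763i) = 0, so the state is separable.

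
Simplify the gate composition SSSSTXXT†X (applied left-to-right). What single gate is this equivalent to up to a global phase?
X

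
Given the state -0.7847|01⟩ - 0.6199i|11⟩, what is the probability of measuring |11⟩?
0.3843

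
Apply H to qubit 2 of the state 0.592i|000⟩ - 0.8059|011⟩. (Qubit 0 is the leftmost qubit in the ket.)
0.4186i|000⟩ + 0.4186i|001⟩ - 0.5699|010⟩ + 0.5699|011⟩

H on qubit 2 mixes each pair of kets that differ only in qubit 2: amplitudes (a, b) of (|…0…⟩, |…1…⟩) become ((a + b)/√2, (a − b)/√2). Kets absent from the input have amplitude 0.
(|000⟩, |001⟩): (a, b) = (0.592i, 0) → (0.4186i, 0.4186i)
(|010⟩, |011⟩): (a, b) = (0, -0.8059) → (-0.5699, 0.5699)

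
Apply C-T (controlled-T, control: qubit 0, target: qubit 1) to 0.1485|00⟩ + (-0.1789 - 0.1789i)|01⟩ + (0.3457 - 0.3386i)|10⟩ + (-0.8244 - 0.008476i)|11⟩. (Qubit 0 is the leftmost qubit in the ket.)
0.1485|00⟩ + (-0.1789 - 0.1789i)|01⟩ + (0.3457 - 0.3386i)|10⟩ + (-0.5769 - 0.5889i)|11⟩

C-T leaves the control-|0⟩ kets |00⟩, |01⟩ unchanged and applies T to qubit 1 on the control-|1⟩ pair (|10⟩, |11⟩).
T = [[1, 0], [0, (1/√2 + (1/√2)i)]].
With a = amp(|10⟩) = (0.3457 - 0.3386i) and b = amp(|11⟩) = (-0.8244 - 0.008476i):
new amp(|10⟩) = (1)·a = (0.3457 - 0.3386i)
new amp(|11⟩) = (1/√2 + (1/√2)i)·b = (-0.5769 - 0.5889i)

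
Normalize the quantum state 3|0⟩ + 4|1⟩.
0.6|0⟩ + 0.8|1⟩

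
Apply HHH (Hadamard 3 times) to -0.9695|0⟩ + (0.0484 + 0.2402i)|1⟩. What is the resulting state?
(-0.6513 + 0.1698i)|0⟩ + (-0.7198 - 0.1698i)|1⟩

H² = I, so H^3 = H: a single Hadamard. With (a, b) = (-0.9695, (0.0484 + 0.2402i)), H gives ((a + b)/√2, (a − b)/√2) = ((-0.6513 + 0.1698i), (-0.7198 - 0.1698i)).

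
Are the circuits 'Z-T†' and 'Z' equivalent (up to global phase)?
No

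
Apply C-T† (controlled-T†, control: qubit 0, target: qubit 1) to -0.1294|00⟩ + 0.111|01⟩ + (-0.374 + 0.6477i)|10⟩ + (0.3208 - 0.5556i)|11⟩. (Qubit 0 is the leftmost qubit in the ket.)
-0.1294|00⟩ + 0.111|01⟩ + (-0.374 + 0.6477i)|10⟩ + (-0.166 - 0.6197i)|11⟩

C-T† leaves the control-|0⟩ kets |00⟩, |01⟩ unchanged and applies T† to qubit 1 on the control-|1⟩ pair (|10⟩, |11⟩).
T† = [[1, 0], [0, (1/√2 - (1/√2)i)]].
With a = amp(|10⟩) = (-0.374 + 0.6477i) and b = amp(|11⟩) = (0.3208 - 0.5556i):
new amp(|10⟩) = (1)·a = (-0.374 + 0.6477i)
new amp(|11⟩) = (1/√2 - (1/√2)i)·b = (-0.166 - 0.6197i)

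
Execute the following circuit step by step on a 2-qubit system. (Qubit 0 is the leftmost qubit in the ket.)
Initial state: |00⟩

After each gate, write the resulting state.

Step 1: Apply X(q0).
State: |10⟩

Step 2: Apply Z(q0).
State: -|10⟩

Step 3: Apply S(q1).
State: -|10⟩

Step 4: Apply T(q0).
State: (-1/√2 - (1/√2)i)|10⟩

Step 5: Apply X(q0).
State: (-1/√2 - (1/√2)i)|00⟩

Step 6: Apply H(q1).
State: (-1/2 - (1/2)i)|00⟩ + (-1/2 - (1/2)i)|01⟩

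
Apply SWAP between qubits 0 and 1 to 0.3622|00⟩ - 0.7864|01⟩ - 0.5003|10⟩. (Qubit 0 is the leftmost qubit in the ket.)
0.3622|00⟩ - 0.5003|01⟩ - 0.7864|10⟩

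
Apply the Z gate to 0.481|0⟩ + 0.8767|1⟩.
0.481|0⟩ - 0.8767|1⟩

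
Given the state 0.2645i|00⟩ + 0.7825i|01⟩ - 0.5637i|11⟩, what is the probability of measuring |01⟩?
0.6123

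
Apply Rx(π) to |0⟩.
-i|1⟩

Rx(π) = [[cos(θ/2), −i·sin(θ/2)], [−i·sin(θ/2), cos(θ/2)]]; θ = π, cos(θ/2) ≈ 0, sin(θ/2) ≈ 1.
With a = amp(|0⟩) = 1 and b = amp(|1⟩) = 0:
new amp(|0⟩) = (-i)·b = 0
new amp(|1⟩) = (-i)·a = -i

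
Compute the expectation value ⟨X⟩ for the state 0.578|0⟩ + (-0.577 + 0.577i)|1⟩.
-0.667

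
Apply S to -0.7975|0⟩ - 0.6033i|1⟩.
-0.7975|0⟩ + 0.6033|1⟩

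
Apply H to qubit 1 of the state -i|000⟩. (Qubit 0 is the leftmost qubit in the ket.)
-(1/√2)i|000⟩ - (1/√2)i|010⟩

H on qubit 1 mixes each pair of kets that differ only in qubit 1: amplitudes (a, b) of (|…0…⟩, |…1…⟩) become ((a + b)/√2, (a − b)/√2). Kets absent from the input have amplitude 0.
(|000⟩, |010⟩): (a, b) = (-i, 0) → (-(1/√2)i, -(1/√2)i)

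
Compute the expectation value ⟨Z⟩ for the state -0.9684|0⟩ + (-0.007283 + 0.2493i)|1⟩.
0.8756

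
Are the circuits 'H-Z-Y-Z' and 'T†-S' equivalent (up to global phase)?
No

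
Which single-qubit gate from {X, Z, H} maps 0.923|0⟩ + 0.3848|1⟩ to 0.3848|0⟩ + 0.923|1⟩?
X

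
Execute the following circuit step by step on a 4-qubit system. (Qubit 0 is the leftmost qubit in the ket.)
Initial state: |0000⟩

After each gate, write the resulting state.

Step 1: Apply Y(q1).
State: i|0100⟩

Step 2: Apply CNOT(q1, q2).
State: i|0110⟩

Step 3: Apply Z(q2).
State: -i|0110⟩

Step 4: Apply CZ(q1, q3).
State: -i|0110⟩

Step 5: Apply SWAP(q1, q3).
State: -i|0011⟩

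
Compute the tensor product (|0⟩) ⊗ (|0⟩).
|00⟩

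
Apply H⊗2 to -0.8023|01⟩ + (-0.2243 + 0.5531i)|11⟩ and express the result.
(-0.5133 + 0.2766i)|00⟩ + (0.5133 - 0.2766i)|01⟩ + (-0.289 - 0.2766i)|10⟩ + (0.289 + 0.2766i)|11⟩

H⊗2 gives amp(|y⟩) = (1/2) Σ_x (−1)^(x·y) amp(|x⟩), where x·y is the number of positions in which both x and y have a 1.
|00⟩: (-0.8023 + (-0.2243 + 0.5531i))/2 = (-0.5133 + 0.2766i)
|01⟩: (0.8023 - (-0.2243 + 0.5531i))/2 = (0.5133 - 0.2766i)
|10⟩: (-0.8023 - (-0.2243 + 0.5531i))/2 = (-0.289 - 0.2766i)
|11⟩: (0.8023 + (-0.2243 + 0.5531i))/2 = (0.289 + 0.2766i)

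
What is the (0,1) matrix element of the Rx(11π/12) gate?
-0.9914i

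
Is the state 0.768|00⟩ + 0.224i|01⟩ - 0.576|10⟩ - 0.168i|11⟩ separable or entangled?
Separable

Writing the state as a|00⟩ + b|01⟩ + c|10⟩ + d|11⟩, it is a product state iff ad − bc = 0.
Here (a, b, c, d) = (0.768, 0.224i, -0.576, -0.168i): ad − bc = (0.768)(-0.168i) − (0.224i)(-0.576) = 0, so the state is separable.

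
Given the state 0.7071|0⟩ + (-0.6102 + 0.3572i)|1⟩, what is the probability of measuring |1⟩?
0.4999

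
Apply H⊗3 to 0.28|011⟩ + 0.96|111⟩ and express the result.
0.4384|000⟩ - 0.4384|001⟩ - 0.4384|010⟩ + 0.4384|011⟩ - 0.2404|100⟩ + 0.2404|101⟩ + 0.2404|110⟩ - 0.2404|111⟩

H⊗3 gives amp(|y⟩) = (1/2√2) Σ_x (−1)^(x·y) amp(|x⟩), where x·y is the number of positions in which both x and y have a 1.
|000⟩: (0.28 + 0.96)/(2√2) = 0.4384
|001⟩: (-0.28 - 0.96)/(2√2) = -0.4384
|010⟩: (-0.28 - 0.96)/(2√2) = -0.4384
|011⟩: (0.28 + 0.96)/(2√2) = 0.4384
|100⟩: (0.28 - 0.96)/(2√2) = -0.2404
|101⟩: (-0.28 + 0.96)/(2√2) = 0.2404
|110⟩: (-0.28 + 0.96)/(2√2) = 0.2404
|111⟩: (0.28 - 0.96)/(2√2) = -0.2404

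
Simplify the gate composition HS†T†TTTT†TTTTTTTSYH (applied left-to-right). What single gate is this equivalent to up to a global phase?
Y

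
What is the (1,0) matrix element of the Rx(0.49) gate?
-0.2426i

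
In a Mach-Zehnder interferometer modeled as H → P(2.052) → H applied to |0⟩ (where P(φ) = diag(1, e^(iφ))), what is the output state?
(0.2686 + 0.4432i)|0⟩ + (0.7314 - 0.4432i)|1⟩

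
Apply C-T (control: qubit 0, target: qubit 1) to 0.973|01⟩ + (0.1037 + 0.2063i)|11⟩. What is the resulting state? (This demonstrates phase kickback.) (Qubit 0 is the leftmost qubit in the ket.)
0.973|01⟩ + (-0.07255 + 0.2192i)|11⟩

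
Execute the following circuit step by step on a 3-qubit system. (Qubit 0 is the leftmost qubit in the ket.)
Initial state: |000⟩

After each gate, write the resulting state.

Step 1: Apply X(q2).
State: |001⟩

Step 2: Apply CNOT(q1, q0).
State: |001⟩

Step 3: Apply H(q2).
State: 1/√2|000⟩ - 1/√2|001⟩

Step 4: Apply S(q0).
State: 1/√2|000⟩ - 1/√2|001⟩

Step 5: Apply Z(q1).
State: 1/√2|000⟩ - 1/√2|001⟩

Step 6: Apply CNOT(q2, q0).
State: 1/√2|000⟩ - 1/√2|101⟩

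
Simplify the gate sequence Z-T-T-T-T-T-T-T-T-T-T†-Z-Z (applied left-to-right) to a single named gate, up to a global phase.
Z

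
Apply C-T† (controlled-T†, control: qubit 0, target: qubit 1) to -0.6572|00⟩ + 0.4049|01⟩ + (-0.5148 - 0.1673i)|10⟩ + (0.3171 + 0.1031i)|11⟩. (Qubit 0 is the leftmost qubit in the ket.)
-0.6572|00⟩ + 0.4049|01⟩ + (-0.5148 - 0.1673i)|10⟩ + (0.2971 - 0.1513i)|11⟩

C-T† leaves the control-|0⟩ kets |00⟩, |01⟩ unchanged and applies T† to qubit 1 on the control-|1⟩ pair (|10⟩, |11⟩).
T† = [[1, 0], [0, (1/√2 - (1/√2)i)]].
With a = amp(|10⟩) = (-0.5148 - 0.1673i) and b = amp(|11⟩) = (0.3171 + 0.1031i):
new amp(|10⟩) = (1)·a = (-0.5148 - 0.1673i)
new amp(|11⟩) = (1/√2 - (1/√2)i)·b = (0.2971 - 0.1513i)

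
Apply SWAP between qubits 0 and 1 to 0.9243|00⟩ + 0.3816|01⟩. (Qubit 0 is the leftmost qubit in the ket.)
0.9243|00⟩ + 0.3816|10⟩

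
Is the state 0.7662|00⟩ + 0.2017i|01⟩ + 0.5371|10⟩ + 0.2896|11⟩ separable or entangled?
Entangled

Writing the state as a|00⟩ + b|01⟩ + c|10⟩ + d|11⟩, it is a product state iff ad − bc = 0.
Here (a, b, c, d) = (0.7662, 0.2017i, 0.5371, 0.2896): ad − bc = (0.7662)(0.2896) − (0.2017i)(0.5371) = (0.2219 - 0.1083i) ≠ 0, so the state is entangled.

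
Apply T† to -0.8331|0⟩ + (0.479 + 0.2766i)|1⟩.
-0.8331|0⟩ + (0.5343 - 0.1431i)|1⟩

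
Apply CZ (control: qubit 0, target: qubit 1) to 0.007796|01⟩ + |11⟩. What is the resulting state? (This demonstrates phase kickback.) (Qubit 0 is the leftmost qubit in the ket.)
0.007796|01⟩ - |11⟩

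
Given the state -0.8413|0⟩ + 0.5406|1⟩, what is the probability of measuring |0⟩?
0.7078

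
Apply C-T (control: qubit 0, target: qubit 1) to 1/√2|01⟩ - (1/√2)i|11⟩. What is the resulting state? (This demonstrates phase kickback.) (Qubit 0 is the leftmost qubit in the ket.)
1/√2|01⟩ + (1/2 - (1/2)i)|11⟩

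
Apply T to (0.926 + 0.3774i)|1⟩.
(0.3879 + 0.9216i)|1⟩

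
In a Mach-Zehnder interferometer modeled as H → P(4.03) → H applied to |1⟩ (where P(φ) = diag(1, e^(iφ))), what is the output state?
(0.8153 + 0.388i)|0⟩ + (0.1847 - 0.388i)|1⟩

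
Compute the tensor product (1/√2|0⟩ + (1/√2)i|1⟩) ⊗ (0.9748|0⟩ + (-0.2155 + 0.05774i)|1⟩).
0.6893|00⟩ + (-0.1524 + 0.04083i)|01⟩ + 0.6893i|10⟩ + (-0.04083 - 0.1524i)|11⟩

amp(|b₁b₂…⟩) = product of the factor amplitudes for bits b₁, b₂, …; only kets whose every factor amplitude is nonzero survive.
|00⟩: (1/√2)(0.9748) = 0.6893
|01⟩: (1/√2)(-0.2155 + 0.05774i) = (-0.1524 + 0.04083i)
|10⟩: ((1/√2)i)(0.9748) = 0.6893i
|11⟩: ((1/√2)i)(-0.2155 + 0.05774i) = (-0.04083 - 0.1524i)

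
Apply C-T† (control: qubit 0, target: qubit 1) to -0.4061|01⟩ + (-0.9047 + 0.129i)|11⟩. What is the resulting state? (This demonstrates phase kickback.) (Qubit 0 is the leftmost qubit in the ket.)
-0.4061|01⟩ + (-0.5485 + 0.7309i)|11⟩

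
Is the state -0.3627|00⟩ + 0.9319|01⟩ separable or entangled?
Separable

Writing the state as a|00⟩ + b|01⟩ + c|10⟩ + d|11⟩, it is a product state iff ad − bc = 0.
Here (a, b, c, d) = (-0.3627, 0.9319, 0, 0): ad − bc = (-0.3627)(0) − (0.9319)(0) = 0, so the state is separable.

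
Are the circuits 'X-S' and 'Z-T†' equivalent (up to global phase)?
No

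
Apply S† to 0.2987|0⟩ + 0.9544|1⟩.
0.2987|0⟩ - 0.9544i|1⟩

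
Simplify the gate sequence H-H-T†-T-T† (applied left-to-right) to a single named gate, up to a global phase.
T†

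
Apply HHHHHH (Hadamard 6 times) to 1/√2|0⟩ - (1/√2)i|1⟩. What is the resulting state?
1/√2|0⟩ - (1/√2)i|1⟩

H² = I, so an even number of Hadamards cancels: H^6 = I and the state is unchanged.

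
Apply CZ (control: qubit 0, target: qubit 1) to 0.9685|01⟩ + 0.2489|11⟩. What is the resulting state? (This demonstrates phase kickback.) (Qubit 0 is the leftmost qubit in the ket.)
0.9685|01⟩ - 0.2489|11⟩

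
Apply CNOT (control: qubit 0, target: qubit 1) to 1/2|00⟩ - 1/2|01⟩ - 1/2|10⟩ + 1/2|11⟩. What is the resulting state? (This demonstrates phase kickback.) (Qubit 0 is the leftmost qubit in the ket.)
1/2|00⟩ - 1/2|01⟩ + 1/2|10⟩ - 1/2|11⟩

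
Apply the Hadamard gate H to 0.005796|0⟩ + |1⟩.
0.7112|0⟩ - 0.703|1⟩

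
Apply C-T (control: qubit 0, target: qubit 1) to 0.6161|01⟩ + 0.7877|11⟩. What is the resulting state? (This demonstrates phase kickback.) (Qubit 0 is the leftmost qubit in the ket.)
0.6161|01⟩ + (0.557 + 0.557i)|11⟩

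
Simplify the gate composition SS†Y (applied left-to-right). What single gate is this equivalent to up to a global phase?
Y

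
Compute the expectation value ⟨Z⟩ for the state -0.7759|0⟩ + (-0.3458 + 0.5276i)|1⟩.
0.2041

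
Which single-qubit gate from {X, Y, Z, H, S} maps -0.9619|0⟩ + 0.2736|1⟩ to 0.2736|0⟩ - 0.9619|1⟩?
X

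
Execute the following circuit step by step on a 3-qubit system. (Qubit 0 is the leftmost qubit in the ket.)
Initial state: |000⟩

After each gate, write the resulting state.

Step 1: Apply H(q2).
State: 1/√2|000⟩ + 1/√2|001⟩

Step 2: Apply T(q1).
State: 1/√2|000⟩ + 1/√2|001⟩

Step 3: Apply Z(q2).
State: 1/√2|000⟩ - 1/√2|001⟩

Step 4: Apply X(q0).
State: 1/√2|100⟩ - 1/√2|101⟩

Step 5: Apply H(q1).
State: 1/2|100⟩ - 1/2|101⟩ + 1/2|110⟩ - 1/2|111⟩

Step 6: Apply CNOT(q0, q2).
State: -1/2|100⟩ + 1/2|101⟩ - 1/2|110⟩ + 1/2|111⟩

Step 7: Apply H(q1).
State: -1/√2|100⟩ + 1/√2|101⟩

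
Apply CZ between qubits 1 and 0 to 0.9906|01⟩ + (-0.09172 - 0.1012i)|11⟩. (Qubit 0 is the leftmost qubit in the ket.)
0.9906|01⟩ + (0.09172 + 0.1012i)|11⟩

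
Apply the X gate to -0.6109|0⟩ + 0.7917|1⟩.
0.7917|0⟩ - 0.6109|1⟩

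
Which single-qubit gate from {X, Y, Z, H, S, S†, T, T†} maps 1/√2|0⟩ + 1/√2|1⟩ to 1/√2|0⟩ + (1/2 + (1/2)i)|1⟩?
T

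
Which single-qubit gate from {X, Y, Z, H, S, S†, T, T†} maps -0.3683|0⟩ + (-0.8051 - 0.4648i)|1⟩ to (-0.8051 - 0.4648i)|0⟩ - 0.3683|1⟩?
X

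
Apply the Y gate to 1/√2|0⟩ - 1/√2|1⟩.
(1/√2)i|0⟩ + (1/√2)i|1⟩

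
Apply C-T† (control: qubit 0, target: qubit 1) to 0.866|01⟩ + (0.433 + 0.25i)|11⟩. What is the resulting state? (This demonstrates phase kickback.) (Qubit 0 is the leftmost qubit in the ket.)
0.866|01⟩ + (0.483 - 0.1294i)|11⟩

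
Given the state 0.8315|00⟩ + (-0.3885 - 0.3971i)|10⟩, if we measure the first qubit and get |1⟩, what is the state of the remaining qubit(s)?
(-0.6993 - 0.7148i)|0⟩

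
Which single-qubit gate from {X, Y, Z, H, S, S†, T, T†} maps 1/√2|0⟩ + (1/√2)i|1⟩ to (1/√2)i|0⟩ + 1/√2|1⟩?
X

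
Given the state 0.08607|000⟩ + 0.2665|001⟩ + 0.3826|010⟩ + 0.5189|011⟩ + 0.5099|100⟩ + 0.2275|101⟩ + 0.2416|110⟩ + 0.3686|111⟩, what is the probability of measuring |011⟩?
0.2693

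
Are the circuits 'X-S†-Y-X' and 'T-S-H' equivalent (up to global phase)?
No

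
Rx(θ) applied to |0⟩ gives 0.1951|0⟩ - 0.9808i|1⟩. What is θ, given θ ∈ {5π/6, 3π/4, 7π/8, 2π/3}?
7π/8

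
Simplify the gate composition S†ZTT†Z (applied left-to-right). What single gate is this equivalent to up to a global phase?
S†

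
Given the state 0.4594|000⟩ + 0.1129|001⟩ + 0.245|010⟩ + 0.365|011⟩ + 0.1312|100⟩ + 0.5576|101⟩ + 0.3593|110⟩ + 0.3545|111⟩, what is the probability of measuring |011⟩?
0.1332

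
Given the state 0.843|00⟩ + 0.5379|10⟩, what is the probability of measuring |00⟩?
0.7106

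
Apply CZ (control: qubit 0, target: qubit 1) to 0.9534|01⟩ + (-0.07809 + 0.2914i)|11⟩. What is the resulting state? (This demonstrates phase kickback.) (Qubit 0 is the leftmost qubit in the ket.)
0.9534|01⟩ + (0.07809 - 0.2914i)|11⟩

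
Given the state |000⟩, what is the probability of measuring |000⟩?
1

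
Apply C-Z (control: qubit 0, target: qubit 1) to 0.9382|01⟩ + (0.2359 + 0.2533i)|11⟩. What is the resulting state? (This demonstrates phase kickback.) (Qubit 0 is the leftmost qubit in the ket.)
0.9382|01⟩ + (-0.2359 - 0.2533i)|11⟩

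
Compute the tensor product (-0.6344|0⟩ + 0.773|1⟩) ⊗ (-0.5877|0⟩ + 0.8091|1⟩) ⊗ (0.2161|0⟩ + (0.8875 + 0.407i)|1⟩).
0.08057|000⟩ + (0.3309 + 0.1517i)|001⟩ - 0.1109|010⟩ + (-0.4555 - 0.2089i)|011⟩ - 0.09817|100⟩ + (-0.4032 - 0.1849i)|101⟩ + 0.1352|110⟩ + (0.5551 + 0.2546i)|111⟩

amp(|b₁b₂…⟩) = product of the factor amplitudes for bits b₁, b₂, …; only kets whose every factor amplitude is nonzero survive.
|000⟩: (-0.6344)(-0.5877)(0.2161) = 0.08057
|001⟩: (-0.6344)(-0.5877)(0.8875 + 0.407i) = (0.3309 + 0.1517i)
|010⟩: (-0.6344)(0.8091)(0.2161) = -0.1109
|011⟩: (-0.6344)(0.8091)(0.8875 + 0.407i) = (-0.4555 - 0.2089i)
|100⟩: (0.773)(-0.5877)(0.2161) = -0.09817
|101⟩: (0.773)(-0.5877)(0.8875 + 0.407i) = (-0.4032 - 0.1849i)
|110⟩: (0.773)(0.8091)(0.2161) = 0.1352
|111⟩: (0.773)(0.8091)(0.8875 + 0.407i) = (0.5551 + 0.2546i)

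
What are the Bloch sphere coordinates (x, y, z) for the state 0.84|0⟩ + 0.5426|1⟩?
(0.9116, 0, 0.4112)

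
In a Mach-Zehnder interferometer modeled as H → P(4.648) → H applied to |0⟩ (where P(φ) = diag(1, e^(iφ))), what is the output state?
(0.4678 - 0.499i)|0⟩ + (0.5322 + 0.499i)|1⟩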